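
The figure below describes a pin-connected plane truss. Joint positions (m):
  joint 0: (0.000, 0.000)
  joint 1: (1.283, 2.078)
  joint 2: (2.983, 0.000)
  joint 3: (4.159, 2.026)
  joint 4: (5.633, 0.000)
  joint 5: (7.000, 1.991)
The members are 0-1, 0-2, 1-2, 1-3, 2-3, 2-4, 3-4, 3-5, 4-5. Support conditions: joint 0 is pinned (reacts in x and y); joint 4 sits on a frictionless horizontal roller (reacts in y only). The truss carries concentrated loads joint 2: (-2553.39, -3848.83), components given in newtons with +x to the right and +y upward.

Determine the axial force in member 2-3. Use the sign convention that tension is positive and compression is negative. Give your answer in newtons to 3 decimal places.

2301.501

N=6 nodes, M=9 members, R=3 reactions → 2N=12, M+R=12
member 0 (0-1): L=2.4422, (cx,cy)=(0.5254,0.8509)
member 1 (0-2): L=2.9830, (cx,cy)=(1.0000,0.0000)
member 2 (1-2): L=2.6848, (cx,cy)=(0.6332,-0.7740)
member 3 (1-3): L=2.8765, (cx,cy)=(0.9998,-0.0181)
member 4 (2-3): L=2.3426, (cx,cy)=(0.5020,0.8649)
member 5 (2-4): L=2.6500, (cx,cy)=(1.0000,0.0000)
member 6 (3-4): L=2.5055, (cx,cy)=(0.5883,-0.8086)
member 7 (3-5): L=2.8412, (cx,cy)=(0.9999,-0.0123)
member 8 (4-5): L=2.4151, (cx,cy)=(0.5660,0.8244)
solve A·x = −loads:
  F[0-1] = -2127.9647 N (compression)
  F[0-2] = -1435.4565 N (compression)
  F[1-2] = +2401.0018 N (tension)
  F[1-3] = -2638.6724 N (compression)
  F[2-3] = +2301.5006 N (tension)
  F[2-4] = +1482.8604 N (tension)
  F[3-4] = -2520.5251 N (compression)
  F[3-5] = -0.0000 N (compression)
  F[4-5] = +0.0000 N (tension)
  Rx@0 = +2553.3900 N
  Ry@0 = +1810.6514 N
  Ry@4 = +2038.1786 N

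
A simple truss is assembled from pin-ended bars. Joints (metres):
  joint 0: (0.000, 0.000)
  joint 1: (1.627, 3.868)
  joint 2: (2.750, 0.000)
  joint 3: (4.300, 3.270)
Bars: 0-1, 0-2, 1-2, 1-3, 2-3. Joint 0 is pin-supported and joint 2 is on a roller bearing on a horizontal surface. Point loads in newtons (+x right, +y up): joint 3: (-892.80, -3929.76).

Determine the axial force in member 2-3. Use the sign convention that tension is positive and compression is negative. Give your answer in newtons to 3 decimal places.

N=4 nodes, M=5 members, R=3 reactions → 2N=8, M+R=8
member 0 (0-1): L=4.1963, (cx,cy)=(0.3877,0.9218)
member 1 (0-2): L=2.7500, (cx,cy)=(1.0000,0.0000)
member 2 (1-2): L=4.0277, (cx,cy)=(0.2788,-0.9603)
member 3 (1-3): L=2.7391, (cx,cy)=(0.9759,-0.2183)
member 4 (2-3): L=3.6188, (cx,cy)=(0.4283,0.9036)
solve A·x = −loads:
  F[0-1] = +1251.2121 N (tension)
  F[0-2] = -1377.9284 N (compression)
  F[1-2] = -1405.2487 N (compression)
  F[1-3] = +898.6138 N (tension)
  F[2-3] = -4131.7713 N (compression)
  Rx@0 = +892.8000 N
  Ry@0 = -1153.3353 N
  Ry@2 = +5083.0953 N

-4131.771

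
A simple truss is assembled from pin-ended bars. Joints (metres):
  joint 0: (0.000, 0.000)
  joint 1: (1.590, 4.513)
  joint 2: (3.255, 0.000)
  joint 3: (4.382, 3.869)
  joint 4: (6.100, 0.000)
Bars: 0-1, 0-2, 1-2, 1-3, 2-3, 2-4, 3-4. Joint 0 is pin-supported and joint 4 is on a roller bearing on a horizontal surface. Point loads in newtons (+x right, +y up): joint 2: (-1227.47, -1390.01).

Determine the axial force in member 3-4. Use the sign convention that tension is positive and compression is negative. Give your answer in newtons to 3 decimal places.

-811.554

N=5 nodes, M=7 members, R=3 reactions → 2N=10, M+R=10
member 0 (0-1): L=4.7849, (cx,cy)=(0.3323,0.9432)
member 1 (0-2): L=3.2550, (cx,cy)=(1.0000,0.0000)
member 2 (1-2): L=4.8103, (cx,cy)=(0.3461,-0.9382)
member 3 (1-3): L=2.8653, (cx,cy)=(0.9744,-0.2248)
member 4 (2-3): L=4.0298, (cx,cy)=(0.2797,0.9601)
member 5 (2-4): L=2.8450, (cx,cy)=(1.0000,0.0000)
member 6 (3-4): L=4.2333, (cx,cy)=(0.4058,-0.9139)
solve A·x = −loads:
  F[0-1] = -687.3499 N (compression)
  F[0-2] = -999.0668 N (compression)
  F[1-2] = +816.6547 N (tension)
  F[1-3] = -524.4905 N (compression)
  F[2-3] = +649.7626 N (tension)
  F[2-4] = +329.3544 N (tension)
  F[3-4] = -811.5544 N (compression)
  Rx@0 = +1227.4700 N
  Ry@0 = +648.2915 N
  Ry@4 = +741.7185 N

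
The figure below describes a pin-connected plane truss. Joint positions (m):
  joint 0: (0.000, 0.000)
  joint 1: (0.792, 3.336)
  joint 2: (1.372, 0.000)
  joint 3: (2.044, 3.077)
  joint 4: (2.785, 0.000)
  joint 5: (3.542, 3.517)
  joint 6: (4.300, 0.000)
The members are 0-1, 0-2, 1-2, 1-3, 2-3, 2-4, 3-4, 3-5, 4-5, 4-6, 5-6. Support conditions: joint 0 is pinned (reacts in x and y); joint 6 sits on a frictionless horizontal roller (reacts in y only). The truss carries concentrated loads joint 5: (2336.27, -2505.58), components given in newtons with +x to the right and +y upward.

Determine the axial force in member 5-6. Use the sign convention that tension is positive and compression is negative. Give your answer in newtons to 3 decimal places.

N=7 nodes, M=11 members, R=3 reactions → 2N=14, M+R=14
member 0 (0-1): L=3.4287, (cx,cy)=(0.2310,0.9730)
member 1 (0-2): L=1.3720, (cx,cy)=(1.0000,0.0000)
member 2 (1-2): L=3.3860, (cx,cy)=(0.1713,-0.9852)
member 3 (1-3): L=1.2785, (cx,cy)=(0.9793,-0.2026)
member 4 (2-3): L=3.1495, (cx,cy)=(0.2134,0.9770)
member 5 (2-4): L=1.4130, (cx,cy)=(1.0000,0.0000)
member 6 (3-4): L=3.1650, (cx,cy)=(0.2341,-0.9722)
member 7 (3-5): L=1.5613, (cx,cy)=(0.9595,0.2818)
member 8 (4-5): L=3.5975, (cx,cy)=(0.2104,0.9776)
member 9 (4-6): L=1.5150, (cx,cy)=(1.0000,0.0000)
member 10 (5-6): L=3.5978, (cx,cy)=(0.2107,-0.9776)
solve A·x = −loads:
  F[0-1] = +1510.0065 N (tension)
  F[0-2] = +1987.4742 N (tension)
  F[1-2] = -1622.8140 N (compression)
  F[1-3] = +640.0405 N (tension)
  F[2-3] = +1636.5144 N (tension)
  F[2-4] = +1360.3246 N (tension)
  F[3-4] = -1135.9647 N (compression)
  F[3-5] = +1294.3680 N (tension)
  F[4-5] = +1129.6847 N (tension)
  F[4-6] = +856.6564 N (tension)
  F[5-6] = -4066.0177 N (compression)
  Rx@0 = -2336.2700 N
  Ry@0 = -1469.1702 N
  Ry@6 = +3974.7502 N

-4066.018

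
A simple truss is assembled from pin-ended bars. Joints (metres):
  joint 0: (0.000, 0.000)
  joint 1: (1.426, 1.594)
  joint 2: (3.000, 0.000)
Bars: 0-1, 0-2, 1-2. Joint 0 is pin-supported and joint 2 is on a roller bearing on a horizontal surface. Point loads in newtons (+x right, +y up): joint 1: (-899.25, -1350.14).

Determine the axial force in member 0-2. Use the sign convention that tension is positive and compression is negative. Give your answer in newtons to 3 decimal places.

N=3 nodes, M=3 members, R=3 reactions → 2N=6, M+R=6
member 0 (0-1): L=2.1388, (cx,cy)=(0.6667,0.7453)
member 1 (0-2): L=3.0000, (cx,cy)=(1.0000,0.0000)
member 2 (1-2): L=2.2402, (cx,cy)=(0.7026,-0.7116)
solve A·x = −loads:
  F[0-1] = -1591.5611 N (compression)
  F[0-2] = +161.9078 N (tension)
  F[1-2] = -230.4315 N (compression)
  Rx@0 = +899.2500 N
  Ry@0 = +1186.1750 N
  Ry@2 = +163.9650 N

161.908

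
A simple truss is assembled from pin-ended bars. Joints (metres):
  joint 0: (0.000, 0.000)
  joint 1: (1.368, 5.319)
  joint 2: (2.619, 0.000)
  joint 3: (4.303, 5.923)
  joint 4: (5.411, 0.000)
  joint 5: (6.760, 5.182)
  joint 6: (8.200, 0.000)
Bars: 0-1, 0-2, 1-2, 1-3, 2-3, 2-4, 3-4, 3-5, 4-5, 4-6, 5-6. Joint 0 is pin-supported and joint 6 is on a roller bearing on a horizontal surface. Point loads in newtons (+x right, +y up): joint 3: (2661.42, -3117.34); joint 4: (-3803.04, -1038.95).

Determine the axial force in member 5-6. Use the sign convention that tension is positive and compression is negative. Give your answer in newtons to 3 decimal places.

-4404.620

N=7 nodes, M=11 members, R=3 reactions → 2N=14, M+R=14
member 0 (0-1): L=5.4921, (cx,cy)=(0.2491,0.9685)
member 1 (0-2): L=2.6190, (cx,cy)=(1.0000,0.0000)
member 2 (1-2): L=5.4641, (cx,cy)=(0.2289,-0.9734)
member 3 (1-3): L=2.9965, (cx,cy)=(0.9795,0.2016)
member 4 (2-3): L=6.1577, (cx,cy)=(0.2735,0.9619)
member 5 (2-4): L=2.7920, (cx,cy)=(1.0000,0.0000)
member 6 (3-4): L=6.0257, (cx,cy)=(0.1839,-0.9829)
member 7 (3-5): L=2.5663, (cx,cy)=(0.9574,-0.2887)
member 8 (4-5): L=5.3547, (cx,cy)=(0.2519,0.9677)
member 9 (4-6): L=2.7890, (cx,cy)=(1.0000,0.0000)
member 10 (5-6): L=5.3784, (cx,cy)=(0.2677,-0.9635)
solve A·x = −loads:
  F[0-1] = +90.3709 N (tension)
  F[0-2] = -1164.1300 N (compression)
  F[1-2] = -81.2207 N (compression)
  F[1-3] = +41.9667 N (tension)
  F[2-3] = +82.1969 N (tension)
  F[2-4] = -1205.2043 N (compression)
  F[3-4] = -2610.6783 N (compression)
  F[3-5] = -2212.0062 N (compression)
  F[4-5] = +3725.2686 N (tension)
  F[4-6] = +1179.2918 N (tension)
  F[5-6] = -4404.6197 N (compression)
  Rx@0 = +1141.6200 N
  Ry@0 = -87.5226 N
  Ry@6 = +4243.8126 N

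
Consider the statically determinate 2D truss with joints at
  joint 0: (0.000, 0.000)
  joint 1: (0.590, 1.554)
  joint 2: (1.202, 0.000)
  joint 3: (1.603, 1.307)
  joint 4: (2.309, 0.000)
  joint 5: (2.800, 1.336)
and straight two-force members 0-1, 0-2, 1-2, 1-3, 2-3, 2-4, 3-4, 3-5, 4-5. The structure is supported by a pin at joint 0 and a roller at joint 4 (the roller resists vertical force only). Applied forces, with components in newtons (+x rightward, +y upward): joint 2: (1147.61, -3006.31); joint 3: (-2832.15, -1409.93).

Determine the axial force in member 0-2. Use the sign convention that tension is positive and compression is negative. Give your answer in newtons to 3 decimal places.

N=6 nodes, M=9 members, R=3 reactions → 2N=12, M+R=12
member 0 (0-1): L=1.6622, (cx,cy)=(0.3549,0.9349)
member 1 (0-2): L=1.2020, (cx,cy)=(1.0000,0.0000)
member 2 (1-2): L=1.6702, (cx,cy)=(0.3664,-0.9304)
member 3 (1-3): L=1.0427, (cx,cy)=(0.9715,-0.2369)
member 4 (2-3): L=1.3671, (cx,cy)=(0.2933,0.9560)
member 5 (2-4): L=1.1070, (cx,cy)=(1.0000,0.0000)
member 6 (3-4): L=1.4855, (cx,cy)=(0.4753,-0.8798)
member 7 (3-5): L=1.1974, (cx,cy)=(0.9997,0.0242)
member 8 (4-5): L=1.4234, (cx,cy)=(0.3450,0.9386)
solve A·x = −loads:
  F[0-1] = -3717.5999 N (compression)
  F[0-2] = -364.9988 N (compression)
  F[1-2] = +4514.6678 N (tension)
  F[1-3] = -3060.9784 N (compression)
  F[2-3] = -1249.2913 N (compression)
  F[2-4] = +508.1378 N (tension)
  F[3-4] = -1069.1704 N (compression)
  F[3-5] = +0.0000 N (tension)
  F[4-5] = -0.0000 N (compression)
  Rx@0 = +1684.5400 N
  Ry@0 = +3475.5374 N
  Ry@4 = +940.7026 N

-364.999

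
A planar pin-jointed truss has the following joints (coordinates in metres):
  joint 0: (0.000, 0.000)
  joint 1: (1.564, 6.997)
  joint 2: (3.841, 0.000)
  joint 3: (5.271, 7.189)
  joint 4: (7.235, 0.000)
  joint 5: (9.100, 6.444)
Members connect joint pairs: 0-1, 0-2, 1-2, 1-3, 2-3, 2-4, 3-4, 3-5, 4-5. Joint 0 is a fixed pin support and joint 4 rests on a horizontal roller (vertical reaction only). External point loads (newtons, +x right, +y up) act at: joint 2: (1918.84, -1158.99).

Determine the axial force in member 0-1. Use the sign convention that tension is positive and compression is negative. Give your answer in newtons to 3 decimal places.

-557.109

N=6 nodes, M=9 members, R=3 reactions → 2N=12, M+R=12
member 0 (0-1): L=7.1697, (cx,cy)=(0.2181,0.9759)
member 1 (0-2): L=3.8410, (cx,cy)=(1.0000,0.0000)
member 2 (1-2): L=7.3582, (cx,cy)=(0.3095,-0.9509)
member 3 (1-3): L=3.7120, (cx,cy)=(0.9987,0.0517)
member 4 (2-3): L=7.3298, (cx,cy)=(0.1951,0.9808)
member 5 (2-4): L=3.3940, (cx,cy)=(1.0000,0.0000)
member 6 (3-4): L=7.4525, (cx,cy)=(0.2635,-0.9646)
member 7 (3-5): L=3.9008, (cx,cy)=(0.9816,-0.1910)
member 8 (4-5): L=6.7085, (cx,cy)=(0.2780,0.9606)
solve A·x = −loads:
  F[0-1] = -557.1088 N (compression)
  F[0-2] = +2040.3684 N (tension)
  F[1-2] = +555.7698 N (tension)
  F[1-3] = -293.9058 N (compression)
  F[2-3] = +642.8526 N (tension)
  F[2-4] = +168.0964 N (tension)
  F[3-4] = -637.8463 N (compression)
  F[3-5] = -0.0000 N (tension)
  F[4-5] = +0.0000 N (tension)
  Rx@0 = -1918.8400 N
  Ry@0 = +543.6921 N
  Ry@4 = +615.2979 N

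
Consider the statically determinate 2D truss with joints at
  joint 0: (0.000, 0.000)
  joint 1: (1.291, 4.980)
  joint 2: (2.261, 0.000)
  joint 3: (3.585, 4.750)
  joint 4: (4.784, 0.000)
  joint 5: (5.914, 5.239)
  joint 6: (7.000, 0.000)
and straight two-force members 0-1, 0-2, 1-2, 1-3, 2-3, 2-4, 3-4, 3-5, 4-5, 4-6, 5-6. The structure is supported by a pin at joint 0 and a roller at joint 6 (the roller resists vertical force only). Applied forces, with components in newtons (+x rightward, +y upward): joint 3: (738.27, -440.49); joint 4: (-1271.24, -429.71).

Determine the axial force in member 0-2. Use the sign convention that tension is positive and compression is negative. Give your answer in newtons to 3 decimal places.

N=7 nodes, M=11 members, R=3 reactions → 2N=14, M+R=14
member 0 (0-1): L=5.1446, (cx,cy)=(0.2509,0.9680)
member 1 (0-2): L=2.2610, (cx,cy)=(1.0000,0.0000)
member 2 (1-2): L=5.0736, (cx,cy)=(0.1912,-0.9816)
member 3 (1-3): L=2.3055, (cx,cy)=(0.9950,-0.0998)
member 4 (2-3): L=4.9311, (cx,cy)=(0.2685,0.9633)
member 5 (2-4): L=2.5230, (cx,cy)=(1.0000,0.0000)
member 6 (3-4): L=4.8990, (cx,cy)=(0.2447,-0.9696)
member 7 (3-5): L=2.3798, (cx,cy)=(0.9787,0.2055)
member 8 (4-5): L=5.3595, (cx,cy)=(0.2108,0.9775)
member 9 (4-6): L=2.2160, (cx,cy)=(1.0000,0.0000)
member 10 (5-6): L=5.3504, (cx,cy)=(0.2030,-0.9792)
solve A·x = −loads:
  F[0-1] = +154.9984 N (tension)
  F[0-2] = -571.8656 N (compression)
  F[1-2] = -159.9553 N (compression)
  F[1-3] = +69.8252 N (tension)
  F[2-3] = +162.9898 N (tension)
  F[2-4] = -646.2098 N (compression)
  F[3-4] = -706.9334 N (compression)
  F[3-5] = -461.8680 N (compression)
  F[4-5] = +1140.7885 N (tension)
  F[4-6] = +211.4868 N (tension)
  F[5-6] = -1041.9280 N (compression)
  Rx@0 = +532.9700 N
  Ry@0 = -150.0388 N
  Ry@6 = +1020.2388 N

-571.866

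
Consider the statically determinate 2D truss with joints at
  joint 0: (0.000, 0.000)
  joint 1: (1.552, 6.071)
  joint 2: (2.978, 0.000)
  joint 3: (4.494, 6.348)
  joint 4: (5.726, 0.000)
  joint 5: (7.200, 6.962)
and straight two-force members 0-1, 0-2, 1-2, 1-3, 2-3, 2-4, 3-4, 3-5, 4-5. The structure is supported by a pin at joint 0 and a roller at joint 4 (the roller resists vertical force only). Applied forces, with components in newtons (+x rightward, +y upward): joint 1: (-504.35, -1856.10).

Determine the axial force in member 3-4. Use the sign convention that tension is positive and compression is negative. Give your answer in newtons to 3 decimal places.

32.243

N=6 nodes, M=9 members, R=3 reactions → 2N=12, M+R=12
member 0 (0-1): L=6.2662, (cx,cy)=(0.2477,0.9688)
member 1 (0-2): L=2.9780, (cx,cy)=(1.0000,0.0000)
member 2 (1-2): L=6.2362, (cx,cy)=(0.2287,-0.9735)
member 3 (1-3): L=2.9550, (cx,cy)=(0.9956,0.0937)
member 4 (2-3): L=6.5265, (cx,cy)=(0.2323,0.9726)
member 5 (2-4): L=2.7480, (cx,cy)=(1.0000,0.0000)
member 6 (3-4): L=6.4664, (cx,cy)=(0.1905,-0.9817)
member 7 (3-5): L=2.7748, (cx,cy)=(0.9752,0.2213)
member 8 (4-5): L=7.1163, (cx,cy)=(0.2071,0.9783)
solve A·x = −loads:
  F[0-1] = -1948.4610 N (compression)
  F[0-2] = -21.7620 N (compression)
  F[1-2] = +33.8695 N (tension)
  F[1-3] = +14.0793 N (tension)
  F[2-3] = -33.8994 N (compression)
  F[2-4] = -6.1430 N (compression)
  F[3-4] = +32.2430 N (tension)
  F[3-5] = -0.0000 N (compression)
  F[4-5] = -0.0000 N (compression)
  Rx@0 = +504.3500 N
  Ry@0 = +1887.7524 N
  Ry@4 = -31.6524 N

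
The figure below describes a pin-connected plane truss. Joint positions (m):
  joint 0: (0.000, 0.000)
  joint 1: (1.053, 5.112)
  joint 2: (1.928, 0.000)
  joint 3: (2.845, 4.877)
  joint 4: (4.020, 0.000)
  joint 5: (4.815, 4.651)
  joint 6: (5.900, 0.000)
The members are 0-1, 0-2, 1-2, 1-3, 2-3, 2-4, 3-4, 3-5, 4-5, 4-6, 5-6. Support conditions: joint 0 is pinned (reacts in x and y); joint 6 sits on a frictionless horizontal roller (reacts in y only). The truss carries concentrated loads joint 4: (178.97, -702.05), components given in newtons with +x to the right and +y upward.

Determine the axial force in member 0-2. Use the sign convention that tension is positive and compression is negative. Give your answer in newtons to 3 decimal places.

225.050

N=7 nodes, M=11 members, R=3 reactions → 2N=14, M+R=14
member 0 (0-1): L=5.2193, (cx,cy)=(0.2018,0.9794)
member 1 (0-2): L=1.9280, (cx,cy)=(1.0000,0.0000)
member 2 (1-2): L=5.1863, (cx,cy)=(0.1687,-0.9857)
member 3 (1-3): L=1.8073, (cx,cy)=(0.9915,-0.1300)
member 4 (2-3): L=4.9625, (cx,cy)=(0.1848,0.9828)
member 5 (2-4): L=2.0920, (cx,cy)=(1.0000,0.0000)
member 6 (3-4): L=5.0165, (cx,cy)=(0.2342,-0.9722)
member 7 (3-5): L=1.9829, (cx,cy)=(0.9935,-0.1140)
member 8 (4-5): L=4.7185, (cx,cy)=(0.1685,0.9857)
member 9 (4-6): L=1.8800, (cx,cy)=(1.0000,0.0000)
member 10 (5-6): L=4.7759, (cx,cy)=(0.2272,-0.9739)
solve A·x = −loads:
  F[0-1] = -228.4007 N (compression)
  F[0-2] = +225.0499 N (tension)
  F[1-2] = +238.4403 N (tension)
  F[1-3] = -87.0467 N (compression)
  F[2-3] = -239.1407 N (compression)
  F[2-4] = +309.4679 N (tension)
  F[3-4] = +252.4827 N (tension)
  F[3-5] = -190.8794 N (compression)
  F[4-5] = +463.2130 N (tension)
  F[4-6] = +111.5901 N (tension)
  F[5-6] = -491.1895 N (compression)
  Rx@0 = -178.9700 N
  Ry@0 = +223.7041 N
  Ry@6 = +478.3459 N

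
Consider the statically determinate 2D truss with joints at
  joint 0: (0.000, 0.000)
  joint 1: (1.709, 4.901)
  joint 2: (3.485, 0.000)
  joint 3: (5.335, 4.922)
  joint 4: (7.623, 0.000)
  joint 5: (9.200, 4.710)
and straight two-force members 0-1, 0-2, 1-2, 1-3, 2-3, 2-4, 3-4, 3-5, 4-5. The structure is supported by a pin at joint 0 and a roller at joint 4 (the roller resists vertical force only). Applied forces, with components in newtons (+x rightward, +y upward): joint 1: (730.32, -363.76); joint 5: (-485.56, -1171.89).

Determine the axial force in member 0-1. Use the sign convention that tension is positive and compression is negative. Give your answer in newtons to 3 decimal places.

137.415

N=6 nodes, M=9 members, R=3 reactions → 2N=12, M+R=12
member 0 (0-1): L=5.1904, (cx,cy)=(0.3293,0.9442)
member 1 (0-2): L=3.4850, (cx,cy)=(1.0000,0.0000)
member 2 (1-2): L=5.2129, (cx,cy)=(0.3407,-0.9402)
member 3 (1-3): L=3.6261, (cx,cy)=(1.0000,0.0058)
member 4 (2-3): L=5.2582, (cx,cy)=(0.3518,0.9361)
member 5 (2-4): L=4.1380, (cx,cy)=(1.0000,0.0000)
member 6 (3-4): L=5.4278, (cx,cy)=(0.4215,-0.9068)
member 7 (3-5): L=3.8708, (cx,cy)=(0.9985,-0.0548)
member 8 (4-5): L=4.9670, (cx,cy)=(0.3175,0.9483)
solve A·x = −loads:
  F[0-1] = +137.4150 N (tension)
  F[0-2] = +199.5147 N (tension)
  F[1-2] = -528.0284 N (compression)
  F[1-3] = -505.1863 N (compression)
  F[2-3] = +530.3471 N (tension)
  F[2-4] = -166.9753 N (compression)
  F[3-4] = -538.6926 N (compression)
  F[3-5] = -91.6453 N (compression)
  F[4-5] = -1241.1256 N (compression)
  Rx@0 = -244.7600 N
  Ry@0 = -129.7527 N
  Ry@4 = +1665.4027 N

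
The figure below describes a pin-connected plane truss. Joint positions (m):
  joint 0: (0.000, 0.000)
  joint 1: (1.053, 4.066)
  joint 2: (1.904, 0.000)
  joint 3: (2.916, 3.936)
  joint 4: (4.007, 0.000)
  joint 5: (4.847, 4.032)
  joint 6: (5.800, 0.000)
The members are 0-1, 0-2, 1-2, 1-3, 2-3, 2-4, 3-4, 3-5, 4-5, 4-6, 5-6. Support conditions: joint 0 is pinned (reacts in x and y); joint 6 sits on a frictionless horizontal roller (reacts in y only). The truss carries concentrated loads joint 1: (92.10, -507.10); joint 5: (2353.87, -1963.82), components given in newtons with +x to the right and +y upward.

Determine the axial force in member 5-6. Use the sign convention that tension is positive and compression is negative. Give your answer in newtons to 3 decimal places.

N=7 nodes, M=11 members, R=3 reactions → 2N=14, M+R=14
member 0 (0-1): L=4.2001, (cx,cy)=(0.2507,0.9681)
member 1 (0-2): L=1.9040, (cx,cy)=(1.0000,0.0000)
member 2 (1-2): L=4.1541, (cx,cy)=(0.2049,-0.9788)
member 3 (1-3): L=1.8675, (cx,cy)=(0.9976,-0.0696)
member 4 (2-3): L=4.0640, (cx,cy)=(0.2490,0.9685)
member 5 (2-4): L=2.1030, (cx,cy)=(1.0000,0.0000)
member 6 (3-4): L=4.0844, (cx,cy)=(0.2671,-0.9637)
member 7 (3-5): L=1.9334, (cx,cy)=(0.9988,0.0497)
member 8 (4-5): L=4.1186, (cx,cy)=(0.2040,0.9790)
member 9 (4-6): L=1.7930, (cx,cy)=(1.0000,0.0000)
member 10 (5-6): L=4.1431, (cx,cy)=(0.2300,-0.9732)
solve A·x = −loads:
  F[0-1] = +994.9760 N (tension)
  F[0-2] = +2196.5235 N (tension)
  F[1-2] = -1535.8054 N (compression)
  F[1-3] = +473.1158 N (tension)
  F[2-3] = +1552.1260 N (tension)
  F[2-4] = +1495.3997 N (tension)
  F[3-4] = -1461.3117 N (compression)
  F[3-5] = +1250.3486 N (tension)
  F[4-5] = +1438.4507 N (tension)
  F[4-6] = +811.6855 N (tension)
  F[5-6] = -3528.7408 N (compression)
  Rx@0 = -2445.9700 N
  Ry@0 = -963.1997 N
  Ry@6 = +3434.1197 N

-3528.741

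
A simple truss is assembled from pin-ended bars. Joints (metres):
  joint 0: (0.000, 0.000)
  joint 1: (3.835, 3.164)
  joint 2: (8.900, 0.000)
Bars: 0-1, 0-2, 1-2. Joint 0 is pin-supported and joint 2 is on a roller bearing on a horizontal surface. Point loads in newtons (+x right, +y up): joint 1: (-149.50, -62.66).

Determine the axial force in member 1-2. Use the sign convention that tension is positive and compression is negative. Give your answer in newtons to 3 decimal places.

49.354

N=3 nodes, M=3 members, R=3 reactions → 2N=6, M+R=6
member 0 (0-1): L=4.9717, (cx,cy)=(0.7714,0.6364)
member 1 (0-2): L=8.9000, (cx,cy)=(1.0000,0.0000)
member 2 (1-2): L=5.9720, (cx,cy)=(0.8481,-0.5298)
solve A·x = −loads:
  F[0-1] = -139.5479 N (compression)
  F[0-2] = -41.8582 N (compression)
  F[1-2] = +49.3541 N (tension)
  Rx@0 = +149.5000 N
  Ry@0 = +88.8080 N
  Ry@2 = -26.1480 N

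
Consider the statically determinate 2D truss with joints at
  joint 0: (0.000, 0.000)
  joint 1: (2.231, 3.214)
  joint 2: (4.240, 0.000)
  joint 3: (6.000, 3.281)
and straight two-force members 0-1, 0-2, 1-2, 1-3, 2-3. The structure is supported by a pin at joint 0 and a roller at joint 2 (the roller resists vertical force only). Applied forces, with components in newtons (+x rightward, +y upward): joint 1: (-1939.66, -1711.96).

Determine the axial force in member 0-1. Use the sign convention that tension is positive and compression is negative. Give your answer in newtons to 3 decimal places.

-2777.247

N=4 nodes, M=5 members, R=3 reactions → 2N=8, M+R=8
member 0 (0-1): L=3.9124, (cx,cy)=(0.5702,0.8215)
member 1 (0-2): L=4.2400, (cx,cy)=(1.0000,0.0000)
member 2 (1-2): L=3.7902, (cx,cy)=(0.5300,-0.8480)
member 3 (1-3): L=3.7696, (cx,cy)=(0.9998,0.0178)
member 4 (2-3): L=3.7232, (cx,cy)=(0.4727,0.8812)
solve A·x = −loads:
  F[0-1] = -2777.2467 N (compression)
  F[0-2] = -355.9825 N (compression)
  F[1-2] = +671.6063 N (tension)
  F[1-3] = +0.0000 N (tension)
  F[2-3] = +0.0000 N (tension)
  Rx@0 = +1939.6600 N
  Ry@0 = +2281.4611 N
  Ry@2 = -569.5011 N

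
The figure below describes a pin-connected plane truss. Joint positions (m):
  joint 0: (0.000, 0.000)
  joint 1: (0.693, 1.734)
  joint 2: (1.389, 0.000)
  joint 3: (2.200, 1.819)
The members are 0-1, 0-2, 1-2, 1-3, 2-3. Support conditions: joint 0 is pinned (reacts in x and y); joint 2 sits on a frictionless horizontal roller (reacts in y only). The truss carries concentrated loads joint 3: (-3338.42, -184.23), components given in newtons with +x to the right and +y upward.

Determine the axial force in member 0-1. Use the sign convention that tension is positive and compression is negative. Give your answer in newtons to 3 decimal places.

N=4 nodes, M=5 members, R=3 reactions → 2N=8, M+R=8
member 0 (0-1): L=1.8674, (cx,cy)=(0.3711,0.9286)
member 1 (0-2): L=1.3890, (cx,cy)=(1.0000,0.0000)
member 2 (1-2): L=1.8685, (cx,cy)=(0.3725,-0.9280)
member 3 (1-3): L=1.5094, (cx,cy)=(0.9984,0.0563)
member 4 (2-3): L=1.9916, (cx,cy)=(0.4072,0.9133)
solve A·x = −loads:
  F[0-1] = -4592.2925 N (compression)
  F[0-2] = -1634.1575 N (compression)
  F[1-2] = +4392.0220 N (tension)
  F[1-3] = -3345.5898 N (compression)
  F[2-3] = +4.5694 N (tension)
  Rx@0 = +3338.4200 N
  Ry@0 = +4264.3452 N
  Ry@2 = -4080.1152 N

-4592.293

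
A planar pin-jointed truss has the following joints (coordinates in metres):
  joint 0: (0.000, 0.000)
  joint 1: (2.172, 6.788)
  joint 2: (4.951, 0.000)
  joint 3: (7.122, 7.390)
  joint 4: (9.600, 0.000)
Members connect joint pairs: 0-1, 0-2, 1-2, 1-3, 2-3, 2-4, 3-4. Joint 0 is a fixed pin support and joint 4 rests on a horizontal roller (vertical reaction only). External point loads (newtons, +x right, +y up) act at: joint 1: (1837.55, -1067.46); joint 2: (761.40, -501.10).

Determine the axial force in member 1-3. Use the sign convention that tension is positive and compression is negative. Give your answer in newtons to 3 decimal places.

N=5 nodes, M=7 members, R=3 reactions → 2N=10, M+R=10
member 0 (0-1): L=7.1270, (cx,cy)=(0.3048,0.9524)
member 1 (0-2): L=4.9510, (cx,cy)=(1.0000,0.0000)
member 2 (1-2): L=7.3348, (cx,cy)=(0.3789,-0.9254)
member 3 (1-3): L=4.9865, (cx,cy)=(0.9927,0.1207)
member 4 (2-3): L=7.7023, (cx,cy)=(0.2819,0.9595)
member 5 (2-4): L=4.6490, (cx,cy)=(1.0000,0.0000)
member 6 (3-4): L=7.7944, (cx,cy)=(0.3179,-0.9481)
solve A·x = −loads:
  F[0-1] = +242.2073 N (tension)
  F[0-2] = +2525.1360 N (tension)
  F[1-2] = -1556.9801 N (compression)
  F[1-3] = -1182.4809 N (compression)
  F[2-3] = +2024.0699 N (tension)
  F[2-4] = +603.3195 N (tension)
  F[3-4] = -1897.7037 N (compression)
  Rx@0 = -2598.9500 N
  Ry@0 = -230.6857 N
  Ry@4 = +1799.2457 N

-1182.481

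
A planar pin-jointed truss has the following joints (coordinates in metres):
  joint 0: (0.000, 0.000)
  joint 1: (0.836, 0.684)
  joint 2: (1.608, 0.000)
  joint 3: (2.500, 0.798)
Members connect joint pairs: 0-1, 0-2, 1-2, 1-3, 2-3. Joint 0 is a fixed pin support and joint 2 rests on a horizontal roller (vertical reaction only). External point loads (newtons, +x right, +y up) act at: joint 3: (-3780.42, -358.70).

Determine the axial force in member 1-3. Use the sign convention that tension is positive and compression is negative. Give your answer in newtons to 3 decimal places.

-3668.306

N=4 nodes, M=5 members, R=3 reactions → 2N=8, M+R=8
member 0 (0-1): L=1.0802, (cx,cy)=(0.7740,0.6332)
member 1 (0-2): L=1.6080, (cx,cy)=(1.0000,0.0000)
member 2 (1-2): L=1.0314, (cx,cy)=(0.7485,-0.6632)
member 3 (1-3): L=1.6679, (cx,cy)=(0.9977,0.0683)
member 4 (2-3): L=1.1969, (cx,cy)=(0.7453,0.6667)
solve A·x = −loads:
  F[0-1] = -2648.4895 N (compression)
  F[0-2] = -1730.6023 N (compression)
  F[1-2] = +2150.9112 N (tension)
  F[1-3] = -3668.3064 N (compression)
  F[2-3] = -161.9409 N (compression)
  Rx@0 = +3780.4200 N
  Ry@0 = +1677.1236 N
  Ry@2 = -1318.4236 N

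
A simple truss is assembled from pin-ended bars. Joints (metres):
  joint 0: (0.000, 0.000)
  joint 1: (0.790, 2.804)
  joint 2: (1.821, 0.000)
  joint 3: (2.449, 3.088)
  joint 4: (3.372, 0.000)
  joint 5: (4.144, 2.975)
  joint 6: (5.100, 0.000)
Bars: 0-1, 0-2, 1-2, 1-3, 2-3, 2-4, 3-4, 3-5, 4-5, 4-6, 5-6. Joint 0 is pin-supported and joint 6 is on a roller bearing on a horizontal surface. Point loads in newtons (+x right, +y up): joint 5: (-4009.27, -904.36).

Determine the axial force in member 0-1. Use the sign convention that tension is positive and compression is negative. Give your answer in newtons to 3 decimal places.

-2605.913

N=7 nodes, M=11 members, R=3 reactions → 2N=14, M+R=14
member 0 (0-1): L=2.9132, (cx,cy)=(0.2712,0.9625)
member 1 (0-2): L=1.8210, (cx,cy)=(1.0000,0.0000)
member 2 (1-2): L=2.9875, (cx,cy)=(0.3451,-0.9386)
member 3 (1-3): L=1.6831, (cx,cy)=(0.9857,0.1687)
member 4 (2-3): L=3.1512, (cx,cy)=(0.1993,0.9799)
member 5 (2-4): L=1.5510, (cx,cy)=(1.0000,0.0000)
member 6 (3-4): L=3.2230, (cx,cy)=(0.2864,-0.9581)
member 7 (3-5): L=1.6988, (cx,cy)=(0.9978,-0.0665)
member 8 (4-5): L=3.0735, (cx,cy)=(0.2512,0.9679)
member 9 (4-6): L=1.7280, (cx,cy)=(1.0000,0.0000)
member 10 (5-6): L=3.1248, (cx,cy)=(0.3059,-0.9521)
solve A·x = −loads:
  F[0-1] = -2605.9132 N (compression)
  F[0-2] = -3302.5908 N (compression)
  F[1-2] = +2392.9304 N (tension)
  F[1-3] = -1554.7729 N (compression)
  F[2-3] = -2291.8960 N (compression)
  F[2-4] = -2020.0412 N (compression)
  F[3-4] = +2812.3657 N (tension)
  F[3-5] = -2800.8373 N (compression)
  F[4-5] = -2783.8187 N (compression)
  F[4-6] = -515.4058 N (compression)
  F[5-6] = +1684.6813 N (tension)
  Rx@0 = +4009.2700 N
  Ry@0 = +2508.2640 N
  Ry@6 = -1603.9040 N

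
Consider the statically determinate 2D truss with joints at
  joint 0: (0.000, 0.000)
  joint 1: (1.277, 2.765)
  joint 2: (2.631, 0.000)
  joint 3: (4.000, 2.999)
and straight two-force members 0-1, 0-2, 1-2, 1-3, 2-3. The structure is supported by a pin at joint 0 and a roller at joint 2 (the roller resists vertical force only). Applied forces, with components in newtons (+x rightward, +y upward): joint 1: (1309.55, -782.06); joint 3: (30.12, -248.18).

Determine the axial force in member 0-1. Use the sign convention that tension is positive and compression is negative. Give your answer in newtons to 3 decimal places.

1252.672

N=4 nodes, M=5 members, R=3 reactions → 2N=8, M+R=8
member 0 (0-1): L=3.0456, (cx,cy)=(0.4193,0.9079)
member 1 (0-2): L=2.6310, (cx,cy)=(1.0000,0.0000)
member 2 (1-2): L=3.0787, (cx,cy)=(0.4398,-0.8981)
member 3 (1-3): L=2.7330, (cx,cy)=(0.9963,0.0856)
member 4 (2-3): L=3.2967, (cx,cy)=(0.4153,0.9097)
solve A·x = −loads:
  F[0-1] = +1252.6715 N (tension)
  F[0-2] = +814.4409 N (tension)
  F[1-2] = -2122.7888 N (compression)
  F[1-3] = +149.8161 N (tension)
  F[2-3] = -286.9154 N (compression)
  Rx@0 = -1339.6700 N
  Ry@0 = -1137.2424 N
  Ry@2 = +2167.4824 N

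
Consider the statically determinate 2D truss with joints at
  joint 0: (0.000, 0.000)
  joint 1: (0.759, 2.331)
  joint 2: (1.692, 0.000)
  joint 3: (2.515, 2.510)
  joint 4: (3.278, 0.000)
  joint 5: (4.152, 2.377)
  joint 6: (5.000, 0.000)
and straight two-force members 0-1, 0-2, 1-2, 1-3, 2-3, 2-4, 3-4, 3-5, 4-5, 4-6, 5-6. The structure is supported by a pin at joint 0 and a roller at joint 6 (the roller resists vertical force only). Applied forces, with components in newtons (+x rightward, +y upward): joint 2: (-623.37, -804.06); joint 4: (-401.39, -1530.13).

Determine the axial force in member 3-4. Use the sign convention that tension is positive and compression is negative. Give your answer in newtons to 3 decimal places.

N=7 nodes, M=11 members, R=3 reactions → 2N=14, M+R=14
member 0 (0-1): L=2.4515, (cx,cy)=(0.3096,0.9509)
member 1 (0-2): L=1.6920, (cx,cy)=(1.0000,0.0000)
member 2 (1-2): L=2.5108, (cx,cy)=(0.3716,-0.9284)
member 3 (1-3): L=1.7651, (cx,cy)=(0.9948,0.1014)
member 4 (2-3): L=2.6415, (cx,cy)=(0.3116,0.9502)
member 5 (2-4): L=1.5860, (cx,cy)=(1.0000,0.0000)
member 6 (3-4): L=2.6234, (cx,cy)=(0.2908,-0.9568)
member 7 (3-5): L=1.6424, (cx,cy)=(0.9967,-0.0810)
member 8 (4-5): L=2.5326, (cx,cy)=(0.3451,0.9386)
member 9 (4-6): L=1.7220, (cx,cy)=(1.0000,0.0000)
member 10 (5-6): L=2.5237, (cx,cy)=(0.3360,-0.9419)
solve A·x = −loads:
  F[0-1] = -1113.6650 N (compression)
  F[0-2] = -679.9562 N (compression)
  F[1-2] = +1059.5292 N (tension)
  F[1-3] = -742.3484 N (compression)
  F[2-3] = -189.0089 N (compression)
  F[2-4] = +396.0203 N (tension)
  F[3-4] = +342.5736 N (tension)
  F[3-5] = -900.0013 N (compression)
  F[4-5] = +1281.0675 N (tension)
  F[4-6] = +454.9472 N (tension)
  F[5-6] = -1353.9691 N (compression)
  Rx@0 = +1024.7600 N
  Ry@0 = +1058.9429 N
  Ry@6 = +1275.2471 N

342.574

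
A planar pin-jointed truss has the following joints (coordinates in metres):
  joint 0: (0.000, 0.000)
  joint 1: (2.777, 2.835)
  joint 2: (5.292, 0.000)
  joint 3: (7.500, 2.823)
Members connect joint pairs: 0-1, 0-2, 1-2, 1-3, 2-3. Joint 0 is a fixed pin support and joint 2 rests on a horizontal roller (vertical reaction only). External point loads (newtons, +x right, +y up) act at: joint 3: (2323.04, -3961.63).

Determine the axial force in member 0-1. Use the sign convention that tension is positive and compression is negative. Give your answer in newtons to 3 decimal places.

N=4 nodes, M=5 members, R=3 reactions → 2N=8, M+R=8
member 0 (0-1): L=3.9685, (cx,cy)=(0.6998,0.7144)
member 1 (0-2): L=5.2920, (cx,cy)=(1.0000,0.0000)
member 2 (1-2): L=3.7898, (cx,cy)=(0.6636,-0.7481)
member 3 (1-3): L=4.7230, (cx,cy)=(1.0000,-0.0025)
member 4 (2-3): L=3.5839, (cx,cy)=(0.6161,0.7877)
solve A·x = −loads:
  F[0-1] = +4048.4853 N (tension)
  F[0-2] = -509.9340 N (compression)
  F[1-2] = -3884.5479 N (compression)
  F[1-3] = +5410.8804 N (tension)
  F[2-3] = -5012.0280 N (compression)
  Rx@0 = -2323.0400 N
  Ry@0 = -2892.1430 N
  Ry@2 = +6853.7730 N

4048.485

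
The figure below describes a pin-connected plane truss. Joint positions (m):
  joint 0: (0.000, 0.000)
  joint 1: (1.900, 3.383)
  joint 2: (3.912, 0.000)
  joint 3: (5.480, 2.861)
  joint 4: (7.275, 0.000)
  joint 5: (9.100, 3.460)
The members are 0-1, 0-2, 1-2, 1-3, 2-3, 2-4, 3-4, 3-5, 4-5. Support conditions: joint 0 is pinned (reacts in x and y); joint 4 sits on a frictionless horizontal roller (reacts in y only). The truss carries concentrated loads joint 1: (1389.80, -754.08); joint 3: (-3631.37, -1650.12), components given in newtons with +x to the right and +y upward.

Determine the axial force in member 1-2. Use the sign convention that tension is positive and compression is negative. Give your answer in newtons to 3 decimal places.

1704.120

N=6 nodes, M=9 members, R=3 reactions → 2N=12, M+R=12
member 0 (0-1): L=3.8800, (cx,cy)=(0.4897,0.8719)
member 1 (0-2): L=3.9120, (cx,cy)=(1.0000,0.0000)
member 2 (1-2): L=3.9361, (cx,cy)=(0.5112,-0.8595)
member 3 (1-3): L=3.6179, (cx,cy)=(0.9895,-0.1443)
member 4 (2-3): L=3.2625, (cx,cy)=(0.4806,0.8769)
member 5 (2-4): L=3.3630, (cx,cy)=(1.0000,0.0000)
member 6 (3-4): L=3.3775, (cx,cy)=(0.5315,-0.8471)
member 7 (3-5): L=3.6692, (cx,cy)=(0.9866,0.1632)
member 8 (4-5): L=3.9118, (cx,cy)=(0.4665,0.8845)
solve A·x = −loads:
  F[0-1] = -2002.6286 N (compression)
  F[0-2] = -1260.9108 N (compression)
  F[1-2] = +1704.1202 N (tension)
  F[1-3] = -3275.8261 N (compression)
  F[2-3] = -1670.2069 N (compression)
  F[2-4] = +412.9005 N (tension)
  F[3-4] = -776.9145 N (compression)
  F[3-5] = +0.0000 N (tension)
  F[4-5] = -0.0000 N (compression)
  Rx@0 = +2241.5700 N
  Ry@0 = +1746.0896 N
  Ry@4 = +658.1104 N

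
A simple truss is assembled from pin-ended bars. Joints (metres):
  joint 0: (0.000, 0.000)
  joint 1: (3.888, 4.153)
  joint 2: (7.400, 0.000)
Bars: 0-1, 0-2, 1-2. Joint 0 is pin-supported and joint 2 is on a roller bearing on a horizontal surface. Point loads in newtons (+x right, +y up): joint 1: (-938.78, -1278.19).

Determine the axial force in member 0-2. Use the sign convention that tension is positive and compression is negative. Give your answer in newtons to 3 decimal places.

122.374

N=3 nodes, M=3 members, R=3 reactions → 2N=6, M+R=6
member 0 (0-1): L=5.6889, (cx,cy)=(0.6834,0.7300)
member 1 (0-2): L=7.4000, (cx,cy)=(1.0000,0.0000)
member 2 (1-2): L=5.4389, (cx,cy)=(0.6457,-0.7636)
solve A·x = −loads:
  F[0-1] = -1552.6835 N (compression)
  F[0-2] = +122.3740 N (tension)
  F[1-2] = -189.5157 N (compression)
  Rx@0 = +938.7800 N
  Ry@0 = +1133.4806 N
  Ry@2 = +144.7094 N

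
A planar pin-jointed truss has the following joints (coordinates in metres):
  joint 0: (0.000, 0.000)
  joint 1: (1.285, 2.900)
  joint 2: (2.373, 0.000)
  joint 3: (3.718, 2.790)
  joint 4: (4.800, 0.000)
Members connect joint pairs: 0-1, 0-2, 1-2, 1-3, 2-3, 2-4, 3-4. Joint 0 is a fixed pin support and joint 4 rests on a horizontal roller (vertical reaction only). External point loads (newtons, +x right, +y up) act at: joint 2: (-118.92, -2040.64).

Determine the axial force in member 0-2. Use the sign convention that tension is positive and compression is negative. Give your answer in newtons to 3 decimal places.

338.274

N=5 nodes, M=7 members, R=3 reactions → 2N=10, M+R=10
member 0 (0-1): L=3.1719, (cx,cy)=(0.4051,0.9143)
member 1 (0-2): L=2.3730, (cx,cy)=(1.0000,0.0000)
member 2 (1-2): L=3.0974, (cx,cy)=(0.3513,-0.9363)
member 3 (1-3): L=2.4355, (cx,cy)=(0.9990,-0.0452)
member 4 (2-3): L=3.0973, (cx,cy)=(0.4343,0.9008)
member 5 (2-4): L=2.4270, (cx,cy)=(1.0000,0.0000)
member 6 (3-4): L=2.9925, (cx,cy)=(0.3616,-0.9323)
solve A·x = −loads:
  F[0-1] = -1128.5541 N (compression)
  F[0-2] = +338.2735 N (tension)
  F[1-2] = +1143.4974 N (tension)
  F[1-3] = -859.7414 N (compression)
  F[2-3] = +1076.8430 N (tension)
  F[2-4] = +391.2424 N (tension)
  F[3-4] = -1082.0497 N (compression)
  Rx@0 = +118.9200 N
  Ry@0 = +1031.7986 N
  Ry@4 = +1008.8414 N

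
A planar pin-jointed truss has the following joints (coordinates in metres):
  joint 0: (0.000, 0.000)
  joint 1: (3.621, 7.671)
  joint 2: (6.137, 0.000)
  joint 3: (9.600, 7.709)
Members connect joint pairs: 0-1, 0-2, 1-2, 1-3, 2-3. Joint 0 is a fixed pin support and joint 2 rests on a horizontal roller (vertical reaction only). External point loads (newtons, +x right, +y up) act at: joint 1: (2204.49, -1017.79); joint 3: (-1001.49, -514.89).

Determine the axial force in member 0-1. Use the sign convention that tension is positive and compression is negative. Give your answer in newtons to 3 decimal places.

1515.822

N=4 nodes, M=5 members, R=3 reactions → 2N=8, M+R=8
member 0 (0-1): L=8.4827, (cx,cy)=(0.4269,0.9043)
member 1 (0-2): L=6.1370, (cx,cy)=(1.0000,0.0000)
member 2 (1-2): L=8.0731, (cx,cy)=(0.3117,-0.9502)
member 3 (1-3): L=5.9791, (cx,cy)=(1.0000,0.0064)
member 4 (2-3): L=8.4511, (cx,cy)=(0.4098,0.9122)
solve A·x = −loads:
  F[0-1] = +1515.8216 N (tension)
  F[0-2] = +555.9416 N (tension)
  F[1-2] = -2518.9295 N (compression)
  F[1-3] = -772.4144 N (compression)
  F[2-3] = -559.0737 N (compression)
  Rx@0 = -1203.0000 N
  Ry@0 = -1370.7774 N
  Ry@2 = +2903.4574 N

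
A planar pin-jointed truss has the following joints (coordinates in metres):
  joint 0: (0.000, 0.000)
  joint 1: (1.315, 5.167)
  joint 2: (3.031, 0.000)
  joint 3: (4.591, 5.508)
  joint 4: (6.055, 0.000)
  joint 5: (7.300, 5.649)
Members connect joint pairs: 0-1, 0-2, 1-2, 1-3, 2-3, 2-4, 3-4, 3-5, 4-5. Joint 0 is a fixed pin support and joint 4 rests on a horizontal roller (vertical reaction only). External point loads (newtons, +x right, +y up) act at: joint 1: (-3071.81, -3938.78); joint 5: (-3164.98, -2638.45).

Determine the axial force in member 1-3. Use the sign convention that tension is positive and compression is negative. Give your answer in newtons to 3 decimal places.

-369.651

N=6 nodes, M=9 members, R=3 reactions → 2N=12, M+R=12
member 0 (0-1): L=5.3317, (cx,cy)=(0.2466,0.9691)
member 1 (0-2): L=3.0310, (cx,cy)=(1.0000,0.0000)
member 2 (1-2): L=5.4445, (cx,cy)=(0.3152,-0.9490)
member 3 (1-3): L=3.2937, (cx,cy)=(0.9946,0.1035)
member 4 (2-3): L=5.7247, (cx,cy)=(0.2725,0.9622)
member 5 (2-4): L=3.0240, (cx,cy)=(1.0000,0.0000)
member 6 (3-4): L=5.6992, (cx,cy)=(0.2569,-0.9664)
member 7 (3-5): L=2.7127, (cx,cy)=(0.9986,0.0520)
member 8 (4-5): L=5.7846, (cx,cy)=(0.2152,0.9766)
solve A·x = −loads:
  F[0-1] = -8373.6197 N (compression)
  F[0-2] = -4171.5401 N (compression)
  F[1-2] = +4360.1174 N (tension)
  F[1-3] = -369.6509 N (compression)
  F[2-3] = -4300.6511 N (compression)
  F[2-4] = -1625.3642 N (compression)
  F[3-4] = +4180.4090 N (tension)
  F[3-5] = -2617.0012 N (compression)
  F[4-5] = -2562.4771 N (compression)
  Rx@0 = +6236.7900 N
  Ry@0 = +8114.9399 N
  Ry@4 = -1537.7099 N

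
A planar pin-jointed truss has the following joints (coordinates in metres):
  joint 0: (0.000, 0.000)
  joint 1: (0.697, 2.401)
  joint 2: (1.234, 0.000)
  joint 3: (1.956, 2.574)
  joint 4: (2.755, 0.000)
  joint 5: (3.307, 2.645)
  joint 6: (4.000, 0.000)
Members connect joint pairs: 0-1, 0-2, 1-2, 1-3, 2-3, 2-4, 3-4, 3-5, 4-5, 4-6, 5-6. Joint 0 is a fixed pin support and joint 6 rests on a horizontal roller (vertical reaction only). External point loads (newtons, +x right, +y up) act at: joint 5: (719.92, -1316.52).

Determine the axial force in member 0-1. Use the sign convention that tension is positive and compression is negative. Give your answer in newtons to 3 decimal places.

N=7 nodes, M=11 members, R=3 reactions → 2N=14, M+R=14
member 0 (0-1): L=2.5001, (cx,cy)=(0.2788,0.9604)
member 1 (0-2): L=1.2340, (cx,cy)=(1.0000,0.0000)
member 2 (1-2): L=2.4603, (cx,cy)=(0.2183,-0.9759)
member 3 (1-3): L=1.2708, (cx,cy)=(0.9907,0.1361)
member 4 (2-3): L=2.6733, (cx,cy)=(0.2701,0.9628)
member 5 (2-4): L=1.5210, (cx,cy)=(1.0000,0.0000)
member 6 (3-4): L=2.6952, (cx,cy)=(0.2965,-0.9550)
member 7 (3-5): L=1.3529, (cx,cy)=(0.9986,0.0525)
member 8 (4-5): L=2.7020, (cx,cy)=(0.2043,0.9789)
member 9 (4-6): L=1.2450, (cx,cy)=(1.0000,0.0000)
member 10 (5-6): L=2.7343, (cx,cy)=(0.2534,-0.9673)
solve A·x = −loads:
  F[0-1] = +258.1967 N (tension)
  F[0-2] = +647.9383 N (tension)
  F[1-2] = -236.6769 N (compression)
  F[1-3] = +124.8017 N (tension)
  F[2-3] = +239.8848 N (tension)
  F[2-4] = +531.4935 N (tension)
  F[3-4] = -245.2618 N (compression)
  F[3-5] = +261.4966 N (tension)
  F[4-5] = +239.2829 N (tension)
  F[4-6] = +409.8997 N (tension)
  F[5-6] = -1617.2864 N (compression)
  Rx@0 = -719.9200 N
  Ry@0 = -247.9600 N
  Ry@6 = +1564.4800 N

258.197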